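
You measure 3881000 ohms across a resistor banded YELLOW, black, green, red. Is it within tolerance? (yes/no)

no

Yellow → 4 (first significant figure)
Black → 0 (second significant figure)
Green → ×10^5 multiplier
Red → ±2% tolerance
40 × 100000 = 4000000 Ω
Allowed range: 3920000 Ω to 4080000 Ω.
3881000 ohms lies outside that range.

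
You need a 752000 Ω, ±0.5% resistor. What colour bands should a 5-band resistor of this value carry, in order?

violet, green, red, orange, green

752000 Ω = 752 × 10^3.
7 → violet
5 → green
2 → red
Multiplier 10^3 → orange.
±0.5% tolerance → green.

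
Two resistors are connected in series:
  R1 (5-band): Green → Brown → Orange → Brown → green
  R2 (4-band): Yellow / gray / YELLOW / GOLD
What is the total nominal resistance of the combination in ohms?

485130 Ω

R1: green, brown, orange → 513; brown ×10 → 5130 Ω.
R2: yellow, grey → 48; yellow ×10^4 → 480000 Ω.
Series: 5130 + 480000 = 485130 Ω.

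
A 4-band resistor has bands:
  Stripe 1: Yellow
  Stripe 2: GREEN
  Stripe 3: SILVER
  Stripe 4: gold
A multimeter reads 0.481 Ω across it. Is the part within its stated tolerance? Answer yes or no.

no

Yellow → 4 (first significant figure)
Green → 5 (second significant figure)
Silver → ×0.01 multiplier
Gold → ±5% tolerance
45 × 0.01 = 0.45 Ω
Allowed range: 0.4275 Ω to 0.4725 Ω.
0.481 Ω lies outside that range.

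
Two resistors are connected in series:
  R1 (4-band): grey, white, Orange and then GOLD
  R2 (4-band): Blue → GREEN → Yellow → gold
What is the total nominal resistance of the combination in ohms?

739000 Ω

R1: grey, white → 89; orange ×10^3 → 89000 Ω.
R2: blue, green → 65; yellow ×10^4 → 650000 Ω.
Series: 89000 + 650000 = 739000 Ω.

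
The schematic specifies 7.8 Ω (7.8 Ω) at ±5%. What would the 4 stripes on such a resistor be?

7.8 Ω = 78 × 10^-1.
7 → violet
8 → grey
Multiplier 10^-1 → gold.
±5% tolerance → gold.

violet, grey, gold, gold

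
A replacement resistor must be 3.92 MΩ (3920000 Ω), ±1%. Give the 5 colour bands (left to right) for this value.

3920000 Ω = 392 × 10^4.
3 → orange
9 → white
2 → red
Multiplier 10^4 → yellow.
±1% tolerance → brown.

orange, white, red, yellow, brown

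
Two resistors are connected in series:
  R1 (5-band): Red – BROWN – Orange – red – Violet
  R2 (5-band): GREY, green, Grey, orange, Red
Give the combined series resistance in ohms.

R1: red, brown, orange → 213; red ×10^2 → 21300 Ω.
R2: grey, green, grey → 858; orange ×10^3 → 858000 Ω.
Series: 21300 + 858000 = 879300 Ω.

879300 Ω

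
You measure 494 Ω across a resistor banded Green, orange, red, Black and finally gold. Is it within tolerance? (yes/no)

Green → 5 (first significant figure)
Orange → 3 (second significant figure)
Red → 2 (third significant figure)
Black → ×1 multiplier
Gold → ±5% tolerance
532 × 1 = 532 Ω
Allowed range: 505.4 Ω to 558.6 Ω.
494 Ω lies outside that range.

no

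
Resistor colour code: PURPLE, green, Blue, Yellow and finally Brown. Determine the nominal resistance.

Violet → 7 (first significant figure)
Green → 5 (second significant figure)
Blue → 6 (third significant figure)
Yellow → ×10^4 multiplier
756 × 10000 = 7560000 Ω

7560000 Ω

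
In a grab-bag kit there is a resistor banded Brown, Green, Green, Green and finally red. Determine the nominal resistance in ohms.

15500000 Ω

Brown → 1 (first significant figure)
Green → 5 (second significant figure)
Green → 5 (third significant figure)
Green → ×10^5 multiplier
155 × 100000 = 15500000 Ω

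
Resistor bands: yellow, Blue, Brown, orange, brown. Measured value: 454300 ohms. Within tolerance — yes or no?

Yellow → 4 (first significant figure)
Blue → 6 (second significant figure)
Brown → 1 (third significant figure)
Orange → ×10^3 multiplier
Brown → ±1% tolerance
461 × 1000 = 461000 Ω
Allowed range: 456390 Ω to 465610 Ω.
454300 ohms lies outside that range.

no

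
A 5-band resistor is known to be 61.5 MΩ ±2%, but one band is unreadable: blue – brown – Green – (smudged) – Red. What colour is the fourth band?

61500000 Ω = 615 × 10^5.
The fourth band is the multiplier, 10^5, which is green.

green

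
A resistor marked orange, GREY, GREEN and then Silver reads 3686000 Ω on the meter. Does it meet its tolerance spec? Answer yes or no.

yes

Orange → 3 (first significant figure)
Grey → 8 (second significant figure)
Green → ×10^5 multiplier
Silver → ±10% tolerance
38 × 100000 = 3800000 Ω
Allowed range: 3420000 Ω to 4180000 Ω.
3686000 Ω lies inside that range.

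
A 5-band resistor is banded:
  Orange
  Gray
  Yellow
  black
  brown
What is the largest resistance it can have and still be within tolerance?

387.84 Ω

Orange → 3 (first significant figure)
Grey → 8 (second significant figure)
Yellow → 4 (third significant figure)
Black → ×1 multiplier
Brown → ±1% tolerance
384 × 1 = 384 Ω
Largest = 384 × (1 + 1/100) = 387.84 Ω.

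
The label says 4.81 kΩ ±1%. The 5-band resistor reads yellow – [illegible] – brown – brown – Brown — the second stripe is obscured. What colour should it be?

4810 Ω = 481 × 10^1.
The second band gives digit 8 of the significand, and 8 is grey.

grey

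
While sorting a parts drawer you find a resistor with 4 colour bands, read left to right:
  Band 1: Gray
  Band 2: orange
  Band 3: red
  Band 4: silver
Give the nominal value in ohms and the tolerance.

Grey → 8 (first significant figure)
Orange → 3 (second significant figure)
Red → ×10^2 multiplier
Silver → ±10% tolerance
83 × 100 = 8300 Ω

8300 Ω ±10%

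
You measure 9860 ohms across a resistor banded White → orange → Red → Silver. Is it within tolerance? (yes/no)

yes

White → 9 (first significant figure)
Orange → 3 (second significant figure)
Red → ×10^2 multiplier
Silver → ±10% tolerance
93 × 100 = 9300 Ω
Allowed range: 8370 Ω to 10230 Ω.
9860 ohms lies inside that range.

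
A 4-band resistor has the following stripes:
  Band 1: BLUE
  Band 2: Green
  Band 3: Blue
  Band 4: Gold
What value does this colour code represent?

Blue → 6 (first significant figure)
Green → 5 (second significant figure)
Blue → ×10^6 multiplier
65 × 1000000 = 65000000 Ω

65000000 Ω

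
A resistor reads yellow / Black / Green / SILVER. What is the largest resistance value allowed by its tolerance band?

4400000 Ω

Yellow → 4 (first significant figure)
Black → 0 (second significant figure)
Green → ×10^5 multiplier
Silver → ±10% tolerance
40 × 100000 = 4000000 Ω
Largest = 4000000 × (1 + 10/100) = 4400000 Ω.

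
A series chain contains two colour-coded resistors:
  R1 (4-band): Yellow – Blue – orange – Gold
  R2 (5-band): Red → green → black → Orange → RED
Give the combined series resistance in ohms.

R1: yellow, blue → 46; orange ×10^3 → 46000 Ω.
R2: red, green, black → 250; orange ×10^3 → 250000 Ω.
Series: 46000 + 250000 = 296000 Ω.

296000 Ω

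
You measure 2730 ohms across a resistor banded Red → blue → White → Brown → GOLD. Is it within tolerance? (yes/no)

yes

Red → 2 (first significant figure)
Blue → 6 (second significant figure)
White → 9 (third significant figure)
Brown → ×10 multiplier
Gold → ±5% tolerance
269 × 10 = 2690 Ω
Allowed range: 2555.5 Ω to 2824.5 Ω.
2730 ohms lies inside that range.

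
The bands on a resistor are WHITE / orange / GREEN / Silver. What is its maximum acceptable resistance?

White → 9 (first significant figure)
Orange → 3 (second significant figure)
Green → ×10^5 multiplier
Silver → ±10% tolerance
93 × 100000 = 9300000 Ω
Maximum = 9300000 × (1 + 10/100) = 10230000 Ω.

10230000 Ω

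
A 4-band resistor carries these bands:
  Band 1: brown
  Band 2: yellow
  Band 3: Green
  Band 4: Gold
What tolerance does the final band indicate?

±5%

The last band, gold, is the tolerance band.
Gold corresponds to ±5%.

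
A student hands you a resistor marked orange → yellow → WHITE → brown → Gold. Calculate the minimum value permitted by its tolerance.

3315.5 Ω

Orange → 3 (first significant figure)
Yellow → 4 (second significant figure)
White → 9 (third significant figure)
Brown → ×10 multiplier
Gold → ±5% tolerance
349 × 10 = 3490 Ω
Minimum = 3490 × (1 − 5/100) = 3315.5 Ω.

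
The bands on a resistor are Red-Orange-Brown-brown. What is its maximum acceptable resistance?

Red → 2 (first significant figure)
Orange → 3 (second significant figure)
Brown → ×10 multiplier
Brown → ±1% tolerance
23 × 10 = 230 Ω
Maximum = 230 × (1 + 1/100) = 232.3 Ω.

232.3 Ω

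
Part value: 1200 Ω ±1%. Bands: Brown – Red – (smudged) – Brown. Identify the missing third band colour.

red

1200 Ω = 12 × 10^2.
The third band is the multiplier, 10^2, which is red.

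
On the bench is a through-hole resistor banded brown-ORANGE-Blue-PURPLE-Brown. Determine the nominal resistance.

1360000000 Ω

Brown → 1 (first significant figure)
Orange → 3 (second significant figure)
Blue → 6 (third significant figure)
Violet → ×10^7 multiplier
136 × 10000000 = 1360000000 Ω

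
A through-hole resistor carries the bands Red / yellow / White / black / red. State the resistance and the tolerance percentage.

Red → 2 (first significant figure)
Yellow → 4 (second significant figure)
White → 9 (third significant figure)
Black → ×1 multiplier
Red → ±2% tolerance
249 × 1 = 249 Ω

249 Ω ±2%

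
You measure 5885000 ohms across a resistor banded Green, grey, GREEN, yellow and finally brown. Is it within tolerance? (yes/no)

yes

Green → 5 (first significant figure)
Grey → 8 (second significant figure)
Green → 5 (third significant figure)
Yellow → ×10^4 multiplier
Brown → ±1% tolerance
585 × 10000 = 5850000 Ω
Allowed range: 5791500 Ω to 5908500 Ω.
5885000 ohms lies inside that range.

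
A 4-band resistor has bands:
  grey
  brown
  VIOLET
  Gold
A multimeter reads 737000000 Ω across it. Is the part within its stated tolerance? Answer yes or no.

no

Grey → 8 (first significant figure)
Brown → 1 (second significant figure)
Violet → ×10^7 multiplier
Gold → ±5% tolerance
81 × 10000000 = 810000000 Ω
Allowed range: 769500000 Ω to 850500000 Ω.
737000000 Ω lies outside that range.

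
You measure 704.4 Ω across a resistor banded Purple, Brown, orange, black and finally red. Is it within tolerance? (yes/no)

yes

Violet → 7 (first significant figure)
Brown → 1 (second significant figure)
Orange → 3 (third significant figure)
Black → ×1 multiplier
Red → ±2% tolerance
713 × 1 = 713 Ω
Allowed range: 698.74 Ω to 727.26 Ω.
704.4 Ω lies inside that range.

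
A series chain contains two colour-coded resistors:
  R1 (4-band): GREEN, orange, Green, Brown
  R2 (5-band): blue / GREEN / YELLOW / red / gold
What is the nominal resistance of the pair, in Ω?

R1: green, orange → 53; green ×10^5 → 5300000 Ω.
R2: blue, green, yellow → 654; red ×10^2 → 65400 Ω.
Series: 5300000 + 65400 = 5365400 Ω.

5365400 Ω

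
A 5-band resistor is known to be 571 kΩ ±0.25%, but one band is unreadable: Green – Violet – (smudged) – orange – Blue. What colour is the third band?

brown

571000 Ω = 571 × 10^3.
The third band gives digit 1 of the significand, and 1 is brown.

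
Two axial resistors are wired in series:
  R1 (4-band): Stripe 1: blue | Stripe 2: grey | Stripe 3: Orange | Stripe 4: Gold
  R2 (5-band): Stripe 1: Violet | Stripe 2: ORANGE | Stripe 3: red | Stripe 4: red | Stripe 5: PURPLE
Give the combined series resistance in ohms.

141200 Ω

R1: blue, grey → 68; orange ×10^3 → 68000 Ω.
R2: violet, orange, red → 732; red ×10^2 → 73200 Ω.
Series: 68000 + 73200 = 141200 Ω.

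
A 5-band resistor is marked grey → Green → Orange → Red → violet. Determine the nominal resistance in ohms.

85300 Ω

Grey → 8 (first significant figure)
Green → 5 (second significant figure)
Orange → 3 (third significant figure)
Red → ×10^2 multiplier
853 × 100 = 85300 Ω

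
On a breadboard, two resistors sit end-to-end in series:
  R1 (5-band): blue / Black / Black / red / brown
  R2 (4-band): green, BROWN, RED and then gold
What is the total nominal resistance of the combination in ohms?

R1: blue, black, black → 600; red ×10^2 → 60000 Ω.
R2: green, brown → 51; red ×10^2 → 5100 Ω.
Series: 60000 + 5100 = 65100 Ω.

65100 Ω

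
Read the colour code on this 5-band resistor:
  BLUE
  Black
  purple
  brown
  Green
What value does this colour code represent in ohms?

Blue → 6 (first significant figure)
Black → 0 (second significant figure)
Violet → 7 (third significant figure)
Brown → ×10 multiplier
607 × 10 = 6070 Ω

6070 Ω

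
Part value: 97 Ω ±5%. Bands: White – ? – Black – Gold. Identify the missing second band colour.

97 Ω = 97 × 10^0.
The second band gives digit 7 of the significand, and 7 is violet.

violet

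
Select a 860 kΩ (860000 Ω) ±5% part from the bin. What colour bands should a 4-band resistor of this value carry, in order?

860000 Ω = 86 × 10^4.
8 → grey
6 → blue
Multiplier 10^4 → yellow.
±5% tolerance → gold.

grey, blue, yellow, gold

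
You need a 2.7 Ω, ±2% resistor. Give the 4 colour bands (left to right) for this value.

2.7 Ω = 27 × 10^-1.
2 → red
7 → violet
Multiplier 10^-1 → gold.
±2% tolerance → red.

red, violet, gold, red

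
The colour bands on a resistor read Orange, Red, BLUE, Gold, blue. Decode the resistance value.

32.6 Ω

Orange → 3 (first significant figure)
Red → 2 (second significant figure)
Blue → 6 (third significant figure)
Gold → ×0.1 multiplier
326 × 0.1 = 32.6 Ω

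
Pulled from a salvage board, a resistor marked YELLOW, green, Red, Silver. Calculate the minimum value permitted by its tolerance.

4050 Ω

Yellow → 4 (first significant figure)
Green → 5 (second significant figure)
Red → ×10^2 multiplier
Silver → ±10% tolerance
45 × 100 = 4500 Ω
Minimum = 4500 × (1 − 10/100) = 4050 Ω.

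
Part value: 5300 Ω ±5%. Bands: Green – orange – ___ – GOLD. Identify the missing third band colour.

5300 Ω = 53 × 10^2.
The third band is the multiplier, 10^2, which is red.

red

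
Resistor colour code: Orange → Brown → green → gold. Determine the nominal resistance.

3100000 Ω

Orange → 3 (first significant figure)
Brown → 1 (second significant figure)
Green → ×10^5 multiplier
31 × 100000 = 3100000 Ω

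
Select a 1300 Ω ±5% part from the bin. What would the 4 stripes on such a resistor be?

1300 Ω = 13 × 10^2.
1 → brown
3 → orange
Multiplier 10^2 → red.
±5% tolerance → gold.

brown, orange, red, gold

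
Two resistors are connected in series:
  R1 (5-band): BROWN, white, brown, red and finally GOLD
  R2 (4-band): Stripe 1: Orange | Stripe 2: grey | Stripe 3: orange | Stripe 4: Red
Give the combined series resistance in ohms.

57100 Ω

R1: brown, white, brown → 191; red ×10^2 → 19100 Ω.
R2: orange, grey → 38; orange ×10^3 → 38000 Ω.
Series: 19100 + 38000 = 57100 Ω.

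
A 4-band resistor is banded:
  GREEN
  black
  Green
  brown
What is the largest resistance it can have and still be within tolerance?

5050000 Ω

Green → 5 (first significant figure)
Black → 0 (second significant figure)
Green → ×10^5 multiplier
Brown → ±1% tolerance
50 × 100000 = 5000000 Ω
Largest = 5000000 × (1 + 1/100) = 5050000 Ω.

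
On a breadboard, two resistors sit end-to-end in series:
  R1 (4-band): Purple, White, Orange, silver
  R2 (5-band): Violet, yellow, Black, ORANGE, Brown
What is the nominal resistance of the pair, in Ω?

R1: violet, white → 79; orange ×10^3 → 79000 Ω.
R2: violet, yellow, black → 740; orange ×10^3 → 740000 Ω.
Series: 79000 + 740000 = 819000 Ω.

819000 Ω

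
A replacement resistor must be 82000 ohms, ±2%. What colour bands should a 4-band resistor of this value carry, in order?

82000 Ω = 82 × 10^3.
8 → grey
2 → red
Multiplier 10^3 → orange.
±2% tolerance → red.

grey, red, orange, red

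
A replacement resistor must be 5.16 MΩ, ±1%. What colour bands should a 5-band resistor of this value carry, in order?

5160000 Ω = 516 × 10^4.
5 → green
1 → brown
6 → blue
Multiplier 10^4 → yellow.
±1% tolerance → brown.

green, brown, blue, yellow, brown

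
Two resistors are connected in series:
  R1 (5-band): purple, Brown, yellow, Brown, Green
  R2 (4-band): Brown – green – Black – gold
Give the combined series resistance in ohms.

7155 Ω

R1: violet, brown, yellow → 714; brown ×10 → 7140 Ω.
R2: brown, green → 15; black ×1 → 15 Ω.
Series: 7140 + 15 = 7155 Ω.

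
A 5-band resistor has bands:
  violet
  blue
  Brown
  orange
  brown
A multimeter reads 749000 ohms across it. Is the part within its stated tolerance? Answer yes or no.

Violet → 7 (first significant figure)
Blue → 6 (second significant figure)
Brown → 1 (third significant figure)
Orange → ×10^3 multiplier
Brown → ±1% tolerance
761 × 1000 = 761000 Ω
Allowed range: 753390 Ω to 768610 Ω.
749000 ohms lies outside that range.

no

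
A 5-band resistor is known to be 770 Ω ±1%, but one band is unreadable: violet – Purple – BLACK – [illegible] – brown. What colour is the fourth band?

770 Ω = 770 × 10^0.
The fourth band is the multiplier, 10^0, which is black.

black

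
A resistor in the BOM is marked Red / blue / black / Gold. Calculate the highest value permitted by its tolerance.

Red → 2 (first significant figure)
Blue → 6 (second significant figure)
Black → ×1 multiplier
Gold → ±5% tolerance
26 × 1 = 26 Ω
Highest = 26 × (1 + 5/100) = 27.3 Ω.

27.3 Ω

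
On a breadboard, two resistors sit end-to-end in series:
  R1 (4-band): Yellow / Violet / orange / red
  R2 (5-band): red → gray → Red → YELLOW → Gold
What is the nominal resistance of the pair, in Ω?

2867000 Ω

R1: yellow, violet → 47; orange ×10^3 → 47000 Ω.
R2: red, grey, red → 282; yellow ×10^4 → 2820000 Ω.
Series: 47000 + 2820000 = 2867000 Ω.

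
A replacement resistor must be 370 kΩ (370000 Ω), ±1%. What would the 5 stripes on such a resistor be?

orange, violet, black, orange, brown

370000 Ω = 370 × 10^3.
3 → orange
7 → violet
0 → black
Multiplier 10^3 → orange.
±1% tolerance → brown.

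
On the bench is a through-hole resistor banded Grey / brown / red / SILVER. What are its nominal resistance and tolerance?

Grey → 8 (first significant figure)
Brown → 1 (second significant figure)
Red → ×10^2 multiplier
Silver → ±10% tolerance
81 × 100 = 8100 Ω

8100 Ω ±10%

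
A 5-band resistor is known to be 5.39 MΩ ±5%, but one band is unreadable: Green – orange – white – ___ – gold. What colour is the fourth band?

yellow

5390000 Ω = 539 × 10^4.
The fourth band is the multiplier, 10^4, which is yellow.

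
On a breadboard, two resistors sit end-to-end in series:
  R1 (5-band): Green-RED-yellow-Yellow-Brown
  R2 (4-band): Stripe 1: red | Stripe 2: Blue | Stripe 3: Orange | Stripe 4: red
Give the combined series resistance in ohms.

R1: green, red, yellow → 524; yellow ×10^4 → 5240000 Ω.
R2: red, blue → 26; orange ×10^3 → 26000 Ω.
Series: 5240000 + 26000 = 5266000 Ω.

5266000 Ω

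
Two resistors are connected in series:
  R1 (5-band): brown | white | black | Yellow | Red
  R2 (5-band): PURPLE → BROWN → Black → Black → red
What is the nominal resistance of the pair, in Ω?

1900710 Ω

R1: brown, white, black → 190; yellow ×10^4 → 1900000 Ω.
R2: violet, brown, black → 710; black ×1 → 710 Ω.
Series: 1900000 + 710 = 1900710 Ω.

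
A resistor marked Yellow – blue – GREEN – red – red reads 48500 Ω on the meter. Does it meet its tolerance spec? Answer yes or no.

Yellow → 4 (first significant figure)
Blue → 6 (second significant figure)
Green → 5 (third significant figure)
Red → ×10^2 multiplier
Red → ±2% tolerance
465 × 100 = 46500 Ω
Allowed range: 45570 Ω to 47430 Ω.
48500 Ω lies outside that range.

no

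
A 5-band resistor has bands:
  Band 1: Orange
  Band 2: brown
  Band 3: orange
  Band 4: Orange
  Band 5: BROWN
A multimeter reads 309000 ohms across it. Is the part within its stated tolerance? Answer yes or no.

no

Orange → 3 (first significant figure)
Brown → 1 (second significant figure)
Orange → 3 (third significant figure)
Orange → ×10^3 multiplier
Brown → ±1% tolerance
313 × 1000 = 313000 Ω
Allowed range: 309870 Ω to 316130 Ω.
309000 ohms lies outside that range.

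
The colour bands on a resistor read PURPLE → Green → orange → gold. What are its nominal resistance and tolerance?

75000 Ω ±5%

Violet → 7 (first significant figure)
Green → 5 (second significant figure)
Orange → ×10^3 multiplier
Gold → ±5% tolerance
75 × 1000 = 75000 Ω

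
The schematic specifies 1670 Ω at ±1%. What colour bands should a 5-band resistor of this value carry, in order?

brown, blue, violet, brown, brown

1670 Ω = 167 × 10^1.
1 → brown
6 → blue
7 → violet
Multiplier 10^1 → brown.
±1% tolerance → brown.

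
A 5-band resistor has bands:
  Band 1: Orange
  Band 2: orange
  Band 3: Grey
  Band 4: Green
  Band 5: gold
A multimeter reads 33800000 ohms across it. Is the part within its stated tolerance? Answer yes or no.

yes

Orange → 3 (first significant figure)
Orange → 3 (second significant figure)
Grey → 8 (third significant figure)
Green → ×10^5 multiplier
Gold → ±5% tolerance
338 × 100000 = 33800000 Ω
Allowed range: 32110000 Ω to 35490000 Ω.
33800000 ohms lies inside that range.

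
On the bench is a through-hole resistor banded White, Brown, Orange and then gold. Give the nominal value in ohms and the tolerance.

91000 Ω ±5%

White → 9 (first significant figure)
Brown → 1 (second significant figure)
Orange → ×10^3 multiplier
Gold → ±5% tolerance
91 × 1000 = 91000 Ω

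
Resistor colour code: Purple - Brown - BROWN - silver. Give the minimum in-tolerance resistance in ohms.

Violet → 7 (first significant figure)
Brown → 1 (second significant figure)
Brown → ×10 multiplier
Silver → ±10% tolerance
71 × 10 = 710 Ω
Minimum = 710 × (1 − 10/100) = 639 Ω.

639 Ω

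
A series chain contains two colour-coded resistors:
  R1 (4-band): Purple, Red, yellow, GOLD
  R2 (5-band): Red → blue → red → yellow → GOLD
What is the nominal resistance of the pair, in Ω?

3340000 Ω

R1: violet, red → 72; yellow ×10^4 → 720000 Ω.
R2: red, blue, red → 262; yellow ×10^4 → 2620000 Ω.
Series: 720000 + 2620000 = 3340000 Ω.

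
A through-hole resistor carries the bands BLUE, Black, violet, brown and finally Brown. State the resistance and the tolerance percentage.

6070 Ω ±1%

Blue → 6 (first significant figure)
Black → 0 (second significant figure)
Violet → 7 (third significant figure)
Brown → ×10 multiplier
Brown → ±1% tolerance
607 × 10 = 6070 Ω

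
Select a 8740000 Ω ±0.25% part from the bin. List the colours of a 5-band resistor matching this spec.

8740000 Ω = 874 × 10^4.
8 → grey
7 → violet
4 → yellow
Multiplier 10^4 → yellow.
±0.25% tolerance → blue.

grey, violet, yellow, yellow, blue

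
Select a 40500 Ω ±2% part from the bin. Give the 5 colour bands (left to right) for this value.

40500 Ω = 405 × 10^2.
4 → yellow
0 → black
5 → green
Multiplier 10^2 → red.
±2% tolerance → red.

yellow, black, green, red, red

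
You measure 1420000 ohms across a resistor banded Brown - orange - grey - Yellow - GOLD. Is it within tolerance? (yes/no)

Brown → 1 (first significant figure)
Orange → 3 (second significant figure)
Grey → 8 (third significant figure)
Yellow → ×10^4 multiplier
Gold → ±5% tolerance
138 × 10000 = 1380000 Ω
Allowed range: 1311000 Ω to 1449000 Ω.
1420000 ohms lies inside that range.

yes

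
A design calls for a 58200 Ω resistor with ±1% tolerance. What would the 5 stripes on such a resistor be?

green, grey, red, red, brown

58200 Ω = 582 × 10^2.
5 → green
8 → grey
2 → red
Multiplier 10^2 → red.
±1% tolerance → brown.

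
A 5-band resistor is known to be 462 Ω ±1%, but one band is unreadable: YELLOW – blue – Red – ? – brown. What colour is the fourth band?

black

462 Ω = 462 × 10^0.
The fourth band is the multiplier, 10^0, which is black.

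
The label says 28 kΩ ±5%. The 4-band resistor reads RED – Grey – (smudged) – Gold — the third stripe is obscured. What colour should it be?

orange

28000 Ω = 28 × 10^3.
The third band is the multiplier, 10^3, which is orange.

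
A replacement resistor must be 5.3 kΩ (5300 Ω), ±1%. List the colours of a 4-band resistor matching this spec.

green, orange, red, brown

5300 Ω = 53 × 10^2.
5 → green
3 → orange
Multiplier 10^2 → red.
±1% tolerance → brown.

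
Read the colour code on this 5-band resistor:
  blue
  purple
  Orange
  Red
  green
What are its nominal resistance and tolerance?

Blue → 6 (first significant figure)
Violet → 7 (second significant figure)
Orange → 3 (third significant figure)
Red → ×10^2 multiplier
Green → ±0.5% tolerance
673 × 100 = 67300 Ω

67300 Ω ±0.5%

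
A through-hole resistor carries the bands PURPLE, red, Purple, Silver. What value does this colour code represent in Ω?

720000000 Ω

Violet → 7 (first significant figure)
Red → 2 (second significant figure)
Violet → ×10^7 multiplier
72 × 10000000 = 720000000 Ω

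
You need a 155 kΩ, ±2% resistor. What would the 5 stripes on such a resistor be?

brown, green, green, orange, red

155000 Ω = 155 × 10^3.
1 → brown
5 → green
5 → green
Multiplier 10^3 → orange.
±2% tolerance → red.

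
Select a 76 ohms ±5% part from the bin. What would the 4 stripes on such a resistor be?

76 Ω = 76 × 10^0.
7 → violet
6 → blue
Multiplier 10^0 → black.
±5% tolerance → gold.

violet, blue, black, gold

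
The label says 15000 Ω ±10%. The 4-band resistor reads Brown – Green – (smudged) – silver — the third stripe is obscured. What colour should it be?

15000 Ω = 15 × 10^3.
The third band is the multiplier, 10^3, which is orange.

orange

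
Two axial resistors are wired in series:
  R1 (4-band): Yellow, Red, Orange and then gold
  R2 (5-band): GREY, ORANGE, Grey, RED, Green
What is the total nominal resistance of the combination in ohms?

125800 Ω

R1: yellow, red → 42; orange ×10^3 → 42000 Ω.
R2: grey, orange, grey → 838; red ×10^2 → 83800 Ω.
Series: 42000 + 83800 = 125800 Ω.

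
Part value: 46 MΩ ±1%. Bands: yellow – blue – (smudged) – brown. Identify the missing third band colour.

blue

46000000 Ω = 46 × 10^6.
The third band is the multiplier, 10^6, which is blue.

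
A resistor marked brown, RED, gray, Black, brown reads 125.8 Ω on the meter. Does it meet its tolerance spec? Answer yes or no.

Brown → 1 (first significant figure)
Red → 2 (second significant figure)
Grey → 8 (third significant figure)
Black → ×1 multiplier
Brown → ±1% tolerance
128 × 1 = 128 Ω
Allowed range: 126.72 Ω to 129.28 Ω.
125.8 Ω lies outside that range.

no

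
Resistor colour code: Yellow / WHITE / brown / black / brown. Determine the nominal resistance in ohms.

Yellow → 4 (first significant figure)
White → 9 (second significant figure)
Brown → 1 (third significant figure)
Black → ×1 multiplier
491 × 1 = 491 Ω

491 Ω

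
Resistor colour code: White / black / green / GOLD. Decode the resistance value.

9000000 Ω

White → 9 (first significant figure)
Black → 0 (second significant figure)
Green → ×10^5 multiplier
90 × 100000 = 9000000 Ω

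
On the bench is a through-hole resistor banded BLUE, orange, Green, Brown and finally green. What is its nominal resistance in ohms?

Blue → 6 (first significant figure)
Orange → 3 (second significant figure)
Green → 5 (third significant figure)
Brown → ×10 multiplier
635 × 10 = 6350 Ω

6350 Ω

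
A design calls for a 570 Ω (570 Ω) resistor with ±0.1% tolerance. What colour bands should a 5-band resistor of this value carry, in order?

green, violet, black, black, violet

570 Ω = 570 × 10^0.
5 → green
7 → violet
0 → black
Multiplier 10^0 → black.
±0.1% tolerance → violet.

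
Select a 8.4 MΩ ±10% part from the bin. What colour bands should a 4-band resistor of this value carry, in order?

grey, yellow, green, silver

8400000 Ω = 84 × 10^5.
8 → grey
4 → yellow
Multiplier 10^5 → green.
±10% tolerance → silver.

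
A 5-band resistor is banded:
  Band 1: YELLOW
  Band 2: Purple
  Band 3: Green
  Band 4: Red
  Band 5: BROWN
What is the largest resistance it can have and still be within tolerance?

Yellow → 4 (first significant figure)
Violet → 7 (second significant figure)
Green → 5 (third significant figure)
Red → ×10^2 multiplier
Brown → ±1% tolerance
475 × 100 = 47500 Ω
Largest = 47500 × (1 + 1/100) = 47975 Ω.

47975 Ω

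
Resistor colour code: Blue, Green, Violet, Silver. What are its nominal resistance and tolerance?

Blue → 6 (first significant figure)
Green → 5 (second significant figure)
Violet → ×10^7 multiplier
Silver → ±10% tolerance
65 × 10000000 = 650000000 Ω

650000000 Ω ±10%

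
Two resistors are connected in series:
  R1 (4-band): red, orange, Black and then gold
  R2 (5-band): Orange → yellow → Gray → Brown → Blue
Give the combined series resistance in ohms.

R1: red, orange → 23; black ×1 → 23 Ω.
R2: orange, yellow, grey → 348; brown ×10 → 3480 Ω.
Series: 23 + 3480 = 3503 Ω.

3503 Ω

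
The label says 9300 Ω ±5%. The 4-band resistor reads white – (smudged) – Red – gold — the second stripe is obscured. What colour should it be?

orange

9300 Ω = 93 × 10^2.
The second band gives digit 3 of the significand, and 3 is orange.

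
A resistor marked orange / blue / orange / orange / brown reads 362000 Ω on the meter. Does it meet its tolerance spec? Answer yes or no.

yes

Orange → 3 (first significant figure)
Blue → 6 (second significant figure)
Orange → 3 (third significant figure)
Orange → ×10^3 multiplier
Brown → ±1% tolerance
363 × 1000 = 363000 Ω
Allowed range: 359370 Ω to 366630 Ω.
362000 Ω lies inside that range.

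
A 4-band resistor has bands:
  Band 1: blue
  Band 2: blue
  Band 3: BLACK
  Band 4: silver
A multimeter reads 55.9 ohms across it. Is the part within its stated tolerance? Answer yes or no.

no

Blue → 6 (first significant figure)
Blue → 6 (second significant figure)
Black → ×1 multiplier
Silver → ±10% tolerance
66 × 1 = 66 Ω
Allowed range: 59.4 Ω to 72.6 Ω.
55.9 ohms lies outside that range.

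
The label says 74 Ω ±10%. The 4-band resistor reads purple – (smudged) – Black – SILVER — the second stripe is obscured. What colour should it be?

74 Ω = 74 × 10^0.
The second band gives digit 4 of the significand, and 4 is yellow.

yellow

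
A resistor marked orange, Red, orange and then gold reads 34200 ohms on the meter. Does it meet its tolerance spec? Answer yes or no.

Orange → 3 (first significant figure)
Red → 2 (second significant figure)
Orange → ×10^3 multiplier
Gold → ±5% tolerance
32 × 1000 = 32000 Ω
Allowed range: 30400 Ω to 33600 Ω.
34200 ohms lies outside that range.

no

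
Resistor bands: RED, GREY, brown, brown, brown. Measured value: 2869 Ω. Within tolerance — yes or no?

Red → 2 (first significant figure)
Grey → 8 (second significant figure)
Brown → 1 (third significant figure)
Brown → ×10 multiplier
Brown → ±1% tolerance
281 × 10 = 2810 Ω
Allowed range: 2781.9 Ω to 2838.1 Ω.
2869 Ω lies outside that range.

no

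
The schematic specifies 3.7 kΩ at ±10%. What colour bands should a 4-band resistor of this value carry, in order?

orange, violet, red, silver

3700 Ω = 37 × 10^2.
3 → orange
7 → violet
Multiplier 10^2 → red.
±10% tolerance → silver.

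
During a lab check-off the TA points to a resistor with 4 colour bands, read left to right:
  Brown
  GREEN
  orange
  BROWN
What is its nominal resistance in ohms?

15000 Ω

Brown → 1 (first significant figure)
Green → 5 (second significant figure)
Orange → ×10^3 multiplier
15 × 1000 = 15000 Ω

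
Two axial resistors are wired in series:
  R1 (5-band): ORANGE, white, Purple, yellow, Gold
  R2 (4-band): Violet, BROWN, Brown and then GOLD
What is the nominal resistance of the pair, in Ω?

R1: orange, white, violet → 397; yellow ×10^4 → 3970000 Ω.
R2: violet, brown → 71; brown ×10 → 710 Ω.
Series: 3970000 + 710 = 3970710 Ω.

3970710 Ω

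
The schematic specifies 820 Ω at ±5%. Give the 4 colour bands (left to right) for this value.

grey, red, brown, gold

820 Ω = 82 × 10^1.
8 → grey
2 → red
Multiplier 10^1 → brown.
±5% tolerance → gold.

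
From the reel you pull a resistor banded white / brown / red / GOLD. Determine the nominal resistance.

White → 9 (first significant figure)
Brown → 1 (second significant figure)
Red → ×10^2 multiplier
91 × 100 = 9100 Ω

9100 Ω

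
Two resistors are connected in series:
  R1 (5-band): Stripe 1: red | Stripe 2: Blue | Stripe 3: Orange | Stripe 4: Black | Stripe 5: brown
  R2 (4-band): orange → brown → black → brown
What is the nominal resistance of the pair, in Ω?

294 Ω

R1: red, blue, orange → 263; black ×1 → 263 Ω.
R2: orange, brown → 31; black ×1 → 31 Ω.
Series: 263 + 31 = 294 Ω.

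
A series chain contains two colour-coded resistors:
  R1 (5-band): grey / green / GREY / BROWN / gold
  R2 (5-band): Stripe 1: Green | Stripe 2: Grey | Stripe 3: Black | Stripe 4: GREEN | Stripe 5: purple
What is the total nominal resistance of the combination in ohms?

58008580 Ω

R1: grey, green, grey → 858; brown ×10 → 8580 Ω.
R2: green, grey, black → 580; green ×10^5 → 58000000 Ω.
Series: 8580 + 58000000 = 58008580 Ω.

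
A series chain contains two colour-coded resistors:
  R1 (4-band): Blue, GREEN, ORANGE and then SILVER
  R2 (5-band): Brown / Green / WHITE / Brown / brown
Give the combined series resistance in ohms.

66590 Ω

R1: blue, green → 65; orange ×10^3 → 65000 Ω.
R2: brown, green, white → 159; brown ×10 → 1590 Ω.
Series: 65000 + 1590 = 66590 Ω.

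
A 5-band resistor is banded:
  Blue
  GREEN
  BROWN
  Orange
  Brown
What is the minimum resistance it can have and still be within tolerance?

Blue → 6 (first significant figure)
Green → 5 (second significant figure)
Brown → 1 (third significant figure)
Orange → ×10^3 multiplier
Brown → ±1% tolerance
651 × 1000 = 651000 Ω
Minimum = 651000 × (1 − 1/100) = 644490 Ω.

644490 Ω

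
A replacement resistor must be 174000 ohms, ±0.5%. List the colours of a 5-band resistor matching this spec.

brown, violet, yellow, orange, green

174000 Ω = 174 × 10^3.
1 → brown
7 → violet
4 → yellow
Multiplier 10^3 → orange.
±0.5% tolerance → green.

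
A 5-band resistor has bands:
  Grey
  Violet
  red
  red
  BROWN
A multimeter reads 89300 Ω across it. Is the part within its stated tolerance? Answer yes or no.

no

Grey → 8 (first significant figure)
Violet → 7 (second significant figure)
Red → 2 (third significant figure)
Red → ×10^2 multiplier
Brown → ±1% tolerance
872 × 100 = 87200 Ω
Allowed range: 86328 Ω to 88072 Ω.
89300 Ω lies outside that range.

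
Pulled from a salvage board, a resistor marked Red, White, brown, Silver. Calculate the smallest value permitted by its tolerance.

Red → 2 (first significant figure)
White → 9 (second significant figure)
Brown → ×10 multiplier
Silver → ±10% tolerance
29 × 10 = 290 Ω
Smallest = 290 × (1 − 10/100) = 261 Ω.

261 Ω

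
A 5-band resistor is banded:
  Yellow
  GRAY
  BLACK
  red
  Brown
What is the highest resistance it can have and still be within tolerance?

48480 Ω

Yellow → 4 (first significant figure)
Grey → 8 (second significant figure)
Black → 0 (third significant figure)
Red → ×10^2 multiplier
Brown → ±1% tolerance
480 × 100 = 48000 Ω
Highest = 48000 × (1 + 1/100) = 48480 Ω.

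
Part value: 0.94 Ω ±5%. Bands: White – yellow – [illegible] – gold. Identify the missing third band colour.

0.94 Ω = 94 × 10^-2.
The third band is the multiplier, 10^-2, which is silver.

silver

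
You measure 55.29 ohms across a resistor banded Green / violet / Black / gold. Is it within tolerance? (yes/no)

Green → 5 (first significant figure)
Violet → 7 (second significant figure)
Black → ×1 multiplier
Gold → ±5% tolerance
57 × 1 = 57 Ω
Allowed range: 54.15 Ω to 59.85 Ω.
55.29 ohms lies inside that range.

yes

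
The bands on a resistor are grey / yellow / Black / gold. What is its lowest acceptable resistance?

Grey → 8 (first significant figure)
Yellow → 4 (second significant figure)
Black → ×1 multiplier
Gold → ±5% tolerance
84 × 1 = 84 Ω
Lowest = 84 × (1 − 5/100) = 79.8 Ω.

79.8 Ω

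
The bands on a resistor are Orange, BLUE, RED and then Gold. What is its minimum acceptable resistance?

3420 Ω

Orange → 3 (first significant figure)
Blue → 6 (second significant figure)
Red → ×10^2 multiplier
Gold → ±5% tolerance
36 × 100 = 3600 Ω
Minimum = 3600 × (1 − 5/100) = 3420 Ω.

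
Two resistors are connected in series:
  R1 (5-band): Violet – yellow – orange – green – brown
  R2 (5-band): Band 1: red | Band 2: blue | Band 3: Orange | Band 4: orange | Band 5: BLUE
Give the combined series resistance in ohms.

74563000 Ω

R1: violet, yellow, orange → 743; green ×10^5 → 74300000 Ω.
R2: red, blue, orange → 263; orange ×10^3 → 263000 Ω.
Series: 74300000 + 263000 = 74563000 Ω.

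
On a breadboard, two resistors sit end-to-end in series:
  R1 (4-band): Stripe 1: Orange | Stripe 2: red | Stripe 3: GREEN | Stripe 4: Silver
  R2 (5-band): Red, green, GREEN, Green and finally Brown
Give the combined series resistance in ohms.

R1: orange, red → 32; green ×10^5 → 3200000 Ω.
R2: red, green, green → 255; green ×10^5 → 25500000 Ω.
Series: 3200000 + 25500000 = 28700000 Ω.

28700000 Ω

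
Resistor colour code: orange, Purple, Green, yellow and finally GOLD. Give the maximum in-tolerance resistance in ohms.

Orange → 3 (first significant figure)
Violet → 7 (second significant figure)
Green → 5 (third significant figure)
Yellow → ×10^4 multiplier
Gold → ±5% tolerance
375 × 10000 = 3750000 Ω
Maximum = 3750000 × (1 + 5/100) = 3937500 Ω.

3937500 Ω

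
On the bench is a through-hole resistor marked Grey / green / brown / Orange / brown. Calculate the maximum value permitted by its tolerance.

859510 Ω

Grey → 8 (first significant figure)
Green → 5 (second significant figure)
Brown → 1 (third significant figure)
Orange → ×10^3 multiplier
Brown → ±1% tolerance
851 × 1000 = 851000 Ω
Maximum = 851000 × (1 + 1/100) = 859510 Ω.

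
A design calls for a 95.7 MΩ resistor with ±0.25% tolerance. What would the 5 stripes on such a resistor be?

95700000 Ω = 957 × 10^5.
9 → white
5 → green
7 → violet
Multiplier 10^5 → green.
±0.25% tolerance → blue.

white, green, violet, green, blue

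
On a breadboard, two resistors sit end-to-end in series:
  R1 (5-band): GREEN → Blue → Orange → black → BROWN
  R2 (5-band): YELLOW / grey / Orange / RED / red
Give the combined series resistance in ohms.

R1: green, blue, orange → 563; black ×1 → 563 Ω.
R2: yellow, grey, orange → 483; red ×10^2 → 48300 Ω.
Series: 563 + 48300 = 48863 Ω.

48863 Ω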